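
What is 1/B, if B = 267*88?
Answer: 1/23496 ≈ 4.2560e-5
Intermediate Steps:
B = 23496
1/B = 1/23496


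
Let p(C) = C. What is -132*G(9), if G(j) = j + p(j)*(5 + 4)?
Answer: -11880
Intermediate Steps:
G(j) = 10*j (G(j) = j + j*(5 + 4) = j + j*9 = j + 9*j = 10*j)
-132*G(9) = -1320*9 = -132*90 = -11880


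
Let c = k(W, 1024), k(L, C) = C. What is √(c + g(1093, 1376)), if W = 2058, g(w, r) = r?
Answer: 20*√6 ≈ 48.990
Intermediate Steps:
c = 1024
√(c + g(1093, 1376)) = √(1024 + 1376) = √2400 = 20*√6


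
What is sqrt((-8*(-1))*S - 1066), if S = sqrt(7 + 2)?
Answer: I*sqrt(1042) ≈ 32.28*I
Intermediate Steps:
S = 3 (S = sqrt(9) = 3)
sqrt((-8*(-1))*S - 1066) = sqrt(-8*(-1)*3 - 1066) = sqrt(8*3 - 1066) = sqrt(24 - 1066) = sqrt(-1042) = I*sqrt(1042)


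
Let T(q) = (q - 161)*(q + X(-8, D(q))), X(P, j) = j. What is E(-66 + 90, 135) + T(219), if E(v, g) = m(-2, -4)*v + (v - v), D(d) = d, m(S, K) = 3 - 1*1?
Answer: 25452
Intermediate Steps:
m(S, K) = 2 (m(S, K) = 3 - 1 = 2)
E(v, g) = 2*v (E(v, g) = 2*v + (v - v) = 2*v + 0 = 2*v)
T(q) = 2*q*(-161 + q) (T(q) = (q - 161)*(q + q) = (-161 + q)*(2*q) = 2*q*(-161 + q))
E(-66 + 90, 135) + T(219) = 2*(-66 + 90) + 2*219*(-161 + 219) = 2*24 + 2*219*58 = 48 + 25404 = 25452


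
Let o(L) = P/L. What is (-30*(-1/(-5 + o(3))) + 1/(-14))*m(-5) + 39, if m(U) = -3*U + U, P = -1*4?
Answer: -1208/133 ≈ -9.0827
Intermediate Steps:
P = -4
o(L) = -4/L
m(U) = -2*U
(-30*(-1/(-5 + o(3))) + 1/(-14))*m(-5) + 39 = (-30*(-1/(-5 - 4/3)) + 1/(-14))*(-2*(-5)) + 39 = (-30*(-1/(-5 - 4*1/3)) + 1*(-1/14))*10 + 39 = (-30*(-1/(-5 - 4/3)) - 1/14)*10 + 39 = (-30/((-19/3*(-1))) - 1/14)*10 + 39 = (-30/19/3 - 1/14)*10 + 39 = (-30*3/19 - 1/14)*10 + 39 = (-90/19 - 1/14)*10 + 39 = -1279/266*10 + 39 = -6395/133 + 39 = -1208/133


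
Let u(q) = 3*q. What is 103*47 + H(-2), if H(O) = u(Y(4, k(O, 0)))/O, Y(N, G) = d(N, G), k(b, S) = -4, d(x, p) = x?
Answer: 4835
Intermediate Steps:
Y(N, G) = N
H(O) = 12/O (H(O) = (3*4)/O = 12/O)
103*47 + H(-2) = 103*47 + 12/(-2) = 4841 + 12*(-½) = 4841 - 6 = 4835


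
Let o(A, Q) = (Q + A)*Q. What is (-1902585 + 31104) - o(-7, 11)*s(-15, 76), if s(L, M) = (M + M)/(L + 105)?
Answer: -84219989/45 ≈ -1.8716e+6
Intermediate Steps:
o(A, Q) = Q*(A + Q) (o(A, Q) = (A + Q)*Q = Q*(A + Q))
s(L, M) = 2*M/(105 + L) (s(L, M) = (2*M)/(105 + L) = 2*M/(105 + L))
(-1902585 + 31104) - o(-7, 11)*s(-15, 76) = (-1902585 + 31104) - 11*(-7 + 11)*2*76/(105 - 15) = -1871481 - 11*4*2*76/90 = -1871481 - 44*2*76*(1/90) = -1871481 - 44*76/45 = -1871481 - 1*3344/45 = -1871481 - 3344/45 = -84219989/45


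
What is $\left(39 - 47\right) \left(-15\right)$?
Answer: $120$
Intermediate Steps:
$\left(39 - 47\right) \left(-15\right) = \left(-8\right) \left(-15\right) = 120$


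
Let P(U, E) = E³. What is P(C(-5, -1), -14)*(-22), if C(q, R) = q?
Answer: 60368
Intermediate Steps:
P(C(-5, -1), -14)*(-22) = (-14)³*(-22) = -2744*(-22) = 60368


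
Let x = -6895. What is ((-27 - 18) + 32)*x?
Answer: 89635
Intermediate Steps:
((-27 - 18) + 32)*x = ((-27 - 18) + 32)*(-6895) = (-45 + 32)*(-6895) = -13*(-6895) = 89635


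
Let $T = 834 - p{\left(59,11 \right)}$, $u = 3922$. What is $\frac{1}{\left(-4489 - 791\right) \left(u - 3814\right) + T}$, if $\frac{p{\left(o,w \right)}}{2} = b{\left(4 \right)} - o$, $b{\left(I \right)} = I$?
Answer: $- \frac{1}{569296} \approx -1.7566 \cdot 10^{-6}$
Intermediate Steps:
$p{\left(o,w \right)} = 8 - 2 o$ ($p{\left(o,w \right)} = 2 \left(4 - o\right) = 8 - 2 o$)
$T = 944$ ($T = 834 - \left(8 - 118\right) = 834 - -110 = 834 + 110 = 944$)
$\frac{1}{\left(-4489 - 791\right) \left(u - 3814\right) + T} = \frac{1}{\left(-4489 - 791\right) \left(3922 - 3814\right) + 944} = \frac{1}{\left(-5280\right) 108 + 944} = \frac{1}{-570240 + 944} = \frac{1}{-569296} = - \frac{1}{569296}$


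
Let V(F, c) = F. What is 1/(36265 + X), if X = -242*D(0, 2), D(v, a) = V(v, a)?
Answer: 1/36265 ≈ 2.7575e-5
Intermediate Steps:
D(v, a) = v
X = 0 (X = -242*0 = 0)
1/(36265 + X) = 1/(36265 + 0) = 1/36265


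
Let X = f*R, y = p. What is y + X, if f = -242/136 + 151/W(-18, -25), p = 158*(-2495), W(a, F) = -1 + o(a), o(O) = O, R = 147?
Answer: -511166669/1292 ≈ -3.9564e+5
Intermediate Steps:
W(a, F) = -1 + a
p = -394210
f = -12567/1292 (f = -242/136 + 151/(-1 - 18) = -242*1/136 + 151/(-19) = -121/68 + 151*(-1/19) = -121/68 - 151/19 = -12567/1292 ≈ -9.7268)
y = -394210
X = -1847349/1292 (X = -12567/1292*147 = -1847349/1292 ≈ -1429.8)
y + X = -394210 - 1847349/1292 = -511166669/1292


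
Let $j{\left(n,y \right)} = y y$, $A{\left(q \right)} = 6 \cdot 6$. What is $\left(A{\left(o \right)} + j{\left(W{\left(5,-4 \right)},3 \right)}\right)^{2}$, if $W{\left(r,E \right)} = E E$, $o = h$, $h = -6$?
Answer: $2025$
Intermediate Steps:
$o = -6$
$W{\left(r,E \right)} = E^{2}$
$A{\left(q \right)} = 36$
$j{\left(n,y \right)} = y^{2}$
$\left(A{\left(o \right)} + j{\left(W{\left(5,-4 \right)},3 \right)}\right)^{2} = \left(36 + 3^{2}\right)^{2} = \left(36 + 9\right)^{2} = 45^{2} = 2025$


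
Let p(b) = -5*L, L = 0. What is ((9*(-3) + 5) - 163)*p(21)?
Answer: 0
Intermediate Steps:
p(b) = 0 (p(b) = -5*0 = 0)
((9*(-3) + 5) - 163)*p(21) = ((9*(-3) + 5) - 163)*0 = ((-27 + 5) - 163)*0 = (-22 - 163)*0 = -185*0 = 0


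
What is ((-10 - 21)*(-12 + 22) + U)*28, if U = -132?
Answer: -12376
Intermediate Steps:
((-10 - 21)*(-12 + 22) + U)*28 = ((-10 - 21)*(-12 + 22) - 132)*28 = (-31*10 - 132)*28 = (-310 - 132)*28 = -442*28 = -12376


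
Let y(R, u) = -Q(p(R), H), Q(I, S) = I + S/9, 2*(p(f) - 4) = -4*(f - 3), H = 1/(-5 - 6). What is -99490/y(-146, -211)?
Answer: 9849510/29897 ≈ 329.45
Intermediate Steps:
H = -1/11 (H = 1/(-11) = -1/11 ≈ -0.090909)
p(f) = 10 - 2*f (p(f) = 4 + (-4*(f - 3))/2 = 4 + (-4*(-3 + f))/2 = 4 + (12 - 4*f)/2 = 4 + (6 - 2*f) = 10 - 2*f)
Q(I, S) = I + S/9 (Q(I, S) = I + S*(⅑) = I + S/9)
y(R, u) = -989/99 + 2*R (y(R, u) = -((10 - 2*R) + (⅑)*(-1/11)) = -((10 - 2*R) - 1/99) = -(989/99 - 2*R) = -989/99 + 2*R)
-99490/y(-146, -211) = -99490/(-989/99 + 2*(-146)) = -99490/(-989/99 - 292) = -99490/(-29897/99) = -99490*(-99/29897) = 9849510/29897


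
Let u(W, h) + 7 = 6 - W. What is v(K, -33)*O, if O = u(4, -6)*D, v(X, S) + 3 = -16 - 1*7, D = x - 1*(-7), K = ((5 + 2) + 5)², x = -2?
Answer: 650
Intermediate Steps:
K = 144 (K = (7 + 5)² = 12² = 144)
D = 5 (D = -2 - 1*(-7) = -2 + 7 = 5)
v(X, S) = -26 (v(X, S) = -3 + (-16 - 1*7) = -3 + (-16 - 7) = -3 - 23 = -26)
u(W, h) = -1 - W (u(W, h) = -7 + (6 - W) = -1 - W)
O = -25 (O = (-1 - 1*4)*5 = (-1 - 4)*5 = -5*5 = -25)
v(K, -33)*O = -26*(-25) = 650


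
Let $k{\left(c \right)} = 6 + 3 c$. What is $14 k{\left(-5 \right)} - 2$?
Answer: $-128$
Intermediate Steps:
$14 k{\left(-5 \right)} - 2 = 14 \left(6 + 3 \left(-5\right)\right) - 2 = 14 \left(6 - 15\right) - 2 = 14 \left(-9\right) - 2 = -126 - 2 = -128$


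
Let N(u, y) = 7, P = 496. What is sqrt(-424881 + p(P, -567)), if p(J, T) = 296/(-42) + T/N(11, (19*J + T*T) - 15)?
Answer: 5*I*sqrt(7496454)/21 ≈ 651.9*I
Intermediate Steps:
p(J, T) = -148/21 + T/7 (p(J, T) = 296/(-42) + T/7 = 296*(-1/42) + T*(1/7) = -148/21 + T/7)
sqrt(-424881 + p(P, -567)) = sqrt(-424881 + (-148/21 + (1/7)*(-567))) = sqrt(-424881 + (-148/21 - 81)) = sqrt(-424881 - 1849/21) = sqrt(-8924350/21) = 5*I*sqrt(7496454)/21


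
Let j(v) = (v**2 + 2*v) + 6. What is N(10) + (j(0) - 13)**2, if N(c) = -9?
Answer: 40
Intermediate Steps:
j(v) = 6 + v**2 + 2*v
N(10) + (j(0) - 13)**2 = -9 + ((6 + 0**2 + 2*0) - 13)**2 = -9 + ((6 + 0 + 0) - 13)**2 = -9 + (6 - 13)**2 = -9 + (-7)**2 = -9 + 49 = 40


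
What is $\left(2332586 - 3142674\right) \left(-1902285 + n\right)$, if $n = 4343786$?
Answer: $-1977830662088$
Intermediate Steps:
$\left(2332586 - 3142674\right) \left(-1902285 + n\right) = \left(2332586 - 3142674\right) \left(-1902285 + 4343786\right) = \left(-810088\right) 2441501 = -1977830662088$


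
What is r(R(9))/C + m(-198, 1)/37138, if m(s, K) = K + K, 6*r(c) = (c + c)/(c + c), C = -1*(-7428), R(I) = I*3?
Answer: 63137/827583192 ≈ 7.6291e-5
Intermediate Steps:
R(I) = 3*I
C = 7428
r(c) = 1/6 (r(c) = ((c + c)/(c + c))/6 = ((2*c)/((2*c)))/6 = ((2*c)*(1/(2*c)))/6 = (1/6)*1 = 1/6)
m(s, K) = 2*K
r(R(9))/C + m(-198, 1)/37138 = (1/6)/7428 + (2*1)/37138 = (1/6)*(1/7428) + 2*(1/37138) = 1/44568 + 1/18569 = 63137/827583192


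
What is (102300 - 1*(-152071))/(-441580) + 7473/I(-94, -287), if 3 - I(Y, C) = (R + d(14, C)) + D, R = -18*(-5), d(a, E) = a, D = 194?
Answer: -674993357/26053220 ≈ -25.908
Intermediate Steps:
R = 90
I(Y, C) = -295 (I(Y, C) = 3 - ((90 + 14) + 194) = 3 - (104 + 194) = 3 - 1*298 = 3 - 298 = -295)
(102300 - 1*(-152071))/(-441580) + 7473/I(-94, -287) = (102300 - 1*(-152071))/(-441580) + 7473/(-295) = (102300 + 152071)*(-1/441580) + 7473*(-1/295) = 254371*(-1/441580) - 7473/295 = -254371/441580 - 7473/295 = -674993357/26053220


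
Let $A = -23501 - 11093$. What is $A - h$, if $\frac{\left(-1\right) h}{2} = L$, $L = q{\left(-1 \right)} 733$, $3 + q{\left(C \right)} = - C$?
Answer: $-37526$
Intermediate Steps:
$q{\left(C \right)} = -3 - C$
$L = -1466$ ($L = \left(-3 - -1\right) 733 = \left(-3 + 1\right) 733 = \left(-2\right) 733 = -1466$)
$h = 2932$ ($h = \left(-2\right) \left(-1466\right) = 2932$)
$A = -34594$
$A - h = -34594 - 2932 = -37526$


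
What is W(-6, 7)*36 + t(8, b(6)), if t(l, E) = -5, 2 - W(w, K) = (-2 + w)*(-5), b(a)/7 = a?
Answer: -1373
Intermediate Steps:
b(a) = 7*a
W(w, K) = -8 + 5*w (W(w, K) = 2 - (-2 + w)*(-5) = 2 - (10 - 5*w) = 2 + (-10 + 5*w) = -8 + 5*w)
W(-6, 7)*36 + t(8, b(6)) = (-8 + 5*(-6))*36 - 5 = (-8 - 30)*36 - 5 = -38*36 - 5 = -1368 - 5 = -1373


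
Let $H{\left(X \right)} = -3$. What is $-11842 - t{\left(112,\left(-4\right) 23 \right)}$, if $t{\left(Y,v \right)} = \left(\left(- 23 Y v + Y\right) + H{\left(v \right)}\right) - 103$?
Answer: $-248840$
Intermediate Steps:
$t{\left(Y,v \right)} = -106 + Y - 23 Y v$ ($t{\left(Y,v \right)} = \left(\left(- 23 Y v + Y\right) - 3\right) - 103 = \left(\left(Y - 23 Y v\right) - 3\right) - 103 = \left(-3 + Y - 23 Y v\right) - 103 = -106 + Y - 23 Y v$)
$-11842 - t{\left(112,\left(-4\right) 23 \right)} = -11842 - \left(-106 + 112 - 2576 \left(\left(-4\right) 23\right)\right) = -11842 - \left(-106 + 112 - 2576 \left(-92\right)\right) = -11842 - \left(-106 + 112 + 236992\right) = -11842 - 236998 = -248840$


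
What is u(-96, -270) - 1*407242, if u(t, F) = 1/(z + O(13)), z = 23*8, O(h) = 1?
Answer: -75339769/185 ≈ -4.0724e+5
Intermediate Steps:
z = 184
u(t, F) = 1/185 (u(t, F) = 1/(184 + 1) = 1/185)
u(-96, -270) - 1*407242 = 1/185 - 1*407242 = 1/185 - 407242 = -75339769/185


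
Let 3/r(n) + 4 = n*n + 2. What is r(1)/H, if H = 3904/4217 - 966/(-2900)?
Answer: -18343950/7697611 ≈ -2.3831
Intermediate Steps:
r(n) = 3/(-2 + n²) (r(n) = 3/(-4 + (n*n + 2)) = 3/(-4 + (n² + 2)) = 3/(-4 + (2 + n²)) = 3/(-2 + n²))
H = 7697611/6114650 (H = 3904*(1/4217) - 966*(-1/2900) = 3904/4217 + 483/1450 = 7697611/6114650 ≈ 1.2589)
r(1)/H = (3/(-2 + 1²))/(7697611/6114650) = (3/(-2 + 1))*(6114650/7697611) = (3/(-1))*(6114650/7697611) = (3*(-1))*(6114650/7697611) = -3*6114650/7697611 = -18343950/7697611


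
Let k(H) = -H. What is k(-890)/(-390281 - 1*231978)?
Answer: -890/622259 ≈ -0.0014303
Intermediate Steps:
k(-890)/(-390281 - 1*231978) = (-1*(-890))/(-390281 - 1*231978) = 890/(-390281 - 231978) = 890/(-622259) = 890*(-1/622259) = -890/622259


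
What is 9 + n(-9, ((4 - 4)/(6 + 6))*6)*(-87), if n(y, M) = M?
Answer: 9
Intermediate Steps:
9 + n(-9, ((4 - 4)/(6 + 6))*6)*(-87) = 9 + (((4 - 4)/(6 + 6))*6)*(-87) = 9 + ((0/12)*6)*(-87) = 9 + ((0*(1/12))*6)*(-87) = 9 + (0*6)*(-87) = 9 + 0*(-87) = 9 + 0 = 9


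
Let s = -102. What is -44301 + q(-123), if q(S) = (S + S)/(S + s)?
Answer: -3322493/75 ≈ -44300.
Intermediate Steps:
q(S) = 2*S/(-102 + S) (q(S) = (S + S)/(S - 102) = (2*S)/(-102 + S) = 2*S/(-102 + S))
-44301 + q(-123) = -44301 + 2*(-123)/(-102 - 123) = -44301 + 2*(-123)/(-225) = -44301 + 2*(-123)*(-1/225) = -44301 + 82/75 = -3322493/75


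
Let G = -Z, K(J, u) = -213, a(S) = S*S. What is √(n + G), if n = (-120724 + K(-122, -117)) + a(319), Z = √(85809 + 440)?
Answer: √(-19176 - √86249) ≈ 139.53*I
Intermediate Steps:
a(S) = S²
Z = √86249 ≈ 293.68
G = -√86249 ≈ -293.68
n = -19176 (n = (-120724 - 213) + 319² = -120937 + 101761 = -19176)
√(n + G) = √(-19176 - √86249)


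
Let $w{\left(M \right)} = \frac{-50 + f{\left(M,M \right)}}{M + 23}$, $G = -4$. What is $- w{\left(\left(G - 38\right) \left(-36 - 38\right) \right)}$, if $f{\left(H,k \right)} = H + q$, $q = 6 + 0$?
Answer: $- \frac{3064}{3131} \approx -0.9786$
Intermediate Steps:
$q = 6$
$f{\left(H,k \right)} = 6 + H$ ($f{\left(H,k \right)} = H + 6 = 6 + H$)
$w{\left(M \right)} = \frac{-44 + M}{23 + M}$ ($w{\left(M \right)} = \frac{-50 + \left(6 + M\right)}{M + 23} = \frac{-44 + M}{23 + M}$)
$- w{\left(\left(G - 38\right) \left(-36 - 38\right) \right)} = - \frac{-44 + \left(-4 - 38\right) \left(-36 - 38\right)}{23 + \left(-4 - 38\right) \left(-36 - 38\right)} = - \frac{-44 - -3108}{23 - -3108} = - \frac{-44 + 3108}{23 + 3108} = - \frac{3064}{3131}$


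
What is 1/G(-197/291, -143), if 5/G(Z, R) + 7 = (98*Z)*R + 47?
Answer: 2772398/1455 ≈ 1905.4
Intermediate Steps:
G(Z, R) = 5/(40 + 98*R*Z) (G(Z, R) = 5/(-7 + ((98*Z)*R + 47)) = 5/(-7 + (98*R*Z + 47)) = 5/(-7 + (47 + 98*R*Z)) = 5/(40 + 98*R*Z))
1/G(-197/291, -143) = 1/(5/(2*(20 + 49*(-143)*(-197/291)))) = 1/(5/(2*(20 + 1380379/291))) = 1/(5/(2*(1386199/291))) = 1/((5/2)*(291/1386199)) = 1/(1455/2772398) = 2772398/1455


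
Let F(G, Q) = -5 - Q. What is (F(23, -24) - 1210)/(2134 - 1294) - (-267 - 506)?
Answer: 216043/280 ≈ 771.58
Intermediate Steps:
(F(23, -24) - 1210)/(2134 - 1294) - (-267 - 506) = ((-5 - 1*(-24)) - 1210)/(2134 - 1294) - (-267 - 506) = ((-5 + 24) - 1210)/840 - 1*(-773) = (19 - 1210)*(1/840) + 773 = -1191*1/840 + 773 = -397/280 + 773 = 216043/280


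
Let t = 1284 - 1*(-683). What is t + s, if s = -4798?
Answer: -2831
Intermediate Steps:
t = 1967 (t = 1284 + 683 = 1967)
t + s = 1967 - 4798 = -2831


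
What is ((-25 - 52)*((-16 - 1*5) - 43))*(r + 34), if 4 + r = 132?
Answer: 798336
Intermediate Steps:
r = 128 (r = -4 + 132 = 128)
((-25 - 52)*((-16 - 1*5) - 43))*(r + 34) = ((-25 - 52)*((-16 - 1*5) - 43))*(128 + 34) = -77*((-16 - 5) - 43)*162 = -77*(-21 - 43)*162 = -77*(-64)*162 = 4928*162 = 798336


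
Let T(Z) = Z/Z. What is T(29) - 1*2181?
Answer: -2180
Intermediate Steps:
T(Z) = 1
T(29) - 1*2181 = 1 - 1*2181 = 1 - 2181 = -2180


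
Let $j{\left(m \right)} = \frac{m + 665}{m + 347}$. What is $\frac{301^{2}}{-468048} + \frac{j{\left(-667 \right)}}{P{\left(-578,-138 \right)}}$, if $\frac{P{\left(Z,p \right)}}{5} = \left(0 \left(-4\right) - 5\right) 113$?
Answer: $- \frac{52234847}{269844000} \approx -0.19357$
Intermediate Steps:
$P{\left(Z,p \right)} = -2825$ ($P{\left(Z,p \right)} = 5 \left(0 \left(-4\right) - 5\right) 113 = 5 \left(0 - 5\right) 113 = 5 \left(\left(-5\right) 113\right) = 5 \left(-565\right) = -2825$)
$j{\left(m \right)} = \frac{665 + m}{347 + m}$
$\frac{301^{2}}{-468048} + \frac{j{\left(-667 \right)}}{P{\left(-578,-138 \right)}} = \frac{301^{2}}{-468048} + \frac{\frac{1}{347 - 667} \left(665 - 667\right)}{-2825} = 90601 \left(- \frac{1}{468048}\right) + \frac{1}{-320} \left(-2\right) \left(- \frac{1}{2825}\right) = - \frac{1849}{9552} + \left(- \frac{1}{320}\right) \left(-2\right) \left(- \frac{1}{2825}\right) = - \frac{1849}{9552} + \frac{1}{160} \left(- \frac{1}{2825}\right) = - \frac{1849}{9552} - \frac{1}{452000} = - \frac{52234847}{269844000}$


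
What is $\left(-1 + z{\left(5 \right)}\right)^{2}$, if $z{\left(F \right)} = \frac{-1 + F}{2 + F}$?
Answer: $\frac{9}{49} \approx 0.18367$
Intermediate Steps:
$z{\left(F \right)} = \frac{-1 + F}{2 + F}$
$\left(-1 + z{\left(5 \right)}\right)^{2} = \left(-1 + \frac{-1 + 5}{2 + 5}\right)^{2} = \left(-1 + \frac{1}{7} \cdot 4\right)^{2} = \left(-1 + \frac{4}{7}\right)^{2} = \left(- \frac{3}{7}\right)^{2} = \frac{9}{49}$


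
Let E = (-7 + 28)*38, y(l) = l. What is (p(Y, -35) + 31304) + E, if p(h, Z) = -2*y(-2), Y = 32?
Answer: 32106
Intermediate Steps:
E = 798 (E = 21*38 = 798)
p(h, Z) = 4 (p(h, Z) = -2*(-2) = 4)
(p(Y, -35) + 31304) + E = (4 + 31304) + 798 = 31308 + 798 = 32106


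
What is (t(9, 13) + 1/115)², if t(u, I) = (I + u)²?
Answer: 3098146921/13225 ≈ 2.3426e+5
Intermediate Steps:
(t(9, 13) + 1/115)² = ((13 + 9)² + 1/115)² = (22² + 1/115)² = (484 + 1/115)² = (55661/115)² = 3098146921/13225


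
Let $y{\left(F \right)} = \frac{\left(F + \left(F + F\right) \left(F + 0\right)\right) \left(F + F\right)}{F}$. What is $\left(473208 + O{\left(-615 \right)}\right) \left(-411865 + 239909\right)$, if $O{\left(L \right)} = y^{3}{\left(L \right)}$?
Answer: $-594002560547156530582848$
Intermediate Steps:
$y{\left(F \right)} = 2 F + 4 F^{2}$ ($y{\left(F \right)} = \frac{\left(F + 2 F F\right) 2 F}{F} = \frac{\left(F + 2 F^{2}\right) 2 F}{F} = \frac{2 F \left(F + 2 F^{2}\right)}{F} = 2 F + 4 F^{2}$)
$O{\left(L \right)} = 8 L^{3} \left(1 + 2 L\right)^{3}$ ($O{\left(L \right)} = \left(2 L \left(1 + 2 L\right)\right)^{3} = 8 L^{3} \left(1 + 2 L\right)^{3}$)
$\left(473208 + O{\left(-615 \right)}\right) \left(-411865 + 239909\right) = \left(473208 + 8 \left(-615\right)^{3} \left(1 + 2 \left(-615\right)\right)^{3}\right) \left(-411865 + 239909\right) = \left(473208 + 8 \left(-232608375\right) \left(1 - 1230\right)^{3}\right) \left(-171956\right) = \left(473208 + 8 \left(-232608375\right) \left(-1229\right)^{3}\right) \left(-171956\right) = \left(473208 + 8 \left(-232608375\right) \left(-1856331989\right)\right) \left(-171956\right) = \left(473208 + 3454386939374463000\right) \left(-171956\right) = 3454386939374936208 \left(-171956\right) = -594002560547156530582848$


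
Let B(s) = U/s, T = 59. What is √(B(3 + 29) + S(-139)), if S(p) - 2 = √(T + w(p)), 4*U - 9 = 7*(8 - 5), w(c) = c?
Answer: √(143 + 256*I*√5)/8 ≈ 2.3931 + 1.8688*I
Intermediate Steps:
U = 15/2 (U = 9/4 + (7*(8 - 5))/4 = 9/4 + (7*3)/4 = 9/4 + (¼)*21 = 9/4 + 21/4 = 15/2 ≈ 7.5000)
S(p) = 2 + √(59 + p)
B(s) = 15/(2*s)
√(B(3 + 29) + S(-139)) = √(15/(2*(3 + 29)) + (2 + √(59 - 139))) = √((15/2)/32 + (2 + √(-80))) = √((15/2)*(1/32) + (2 + 4*I*√5)) = √(15/64 + (2 + 4*I*√5)) = √(143/64 + 4*I*√5)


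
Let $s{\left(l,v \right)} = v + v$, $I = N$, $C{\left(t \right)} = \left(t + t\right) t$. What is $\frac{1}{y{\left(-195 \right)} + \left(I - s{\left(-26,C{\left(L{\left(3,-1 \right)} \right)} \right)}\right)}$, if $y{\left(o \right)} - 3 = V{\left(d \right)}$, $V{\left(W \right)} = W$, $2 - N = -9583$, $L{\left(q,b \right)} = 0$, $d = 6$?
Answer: $\frac{1}{9594} \approx 0.00010423$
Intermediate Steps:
$C{\left(t \right)} = 2 t^{2}$ ($C{\left(t \right)} = 2 t t = 2 t^{2}$)
$N = 9585$ ($N = 2 - -9583 = 2 + 9583 = 9585$)
$I = 9585$
$s{\left(l,v \right)} = 2 v$
$y{\left(o \right)} = 9$ ($y{\left(o \right)} = 3 + 6 = 9$)
$\frac{1}{y{\left(-195 \right)} + \left(I - s{\left(-26,C{\left(L{\left(3,-1 \right)} \right)} \right)}\right)} = \frac{1}{9 + \left(9585 - 2 \cdot 2 \cdot 0^{2}\right)} = \frac{1}{9 + \left(9585 - 2 \cdot 2 \cdot 0\right)} = \frac{1}{9 + \left(9585 - 2 \cdot 0\right)} = \frac{1}{9 + \left(9585 - 0\right)} = \frac{1}{9 + \left(9585 + 0\right)} = \frac{1}{9 + 9585} = \frac{1}{9594}$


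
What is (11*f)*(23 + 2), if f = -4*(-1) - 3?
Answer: 275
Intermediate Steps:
f = 1 (f = 4 - 3 = 1)
(11*f)*(23 + 2) = (11*1)*(23 + 2) = 11*25 = 275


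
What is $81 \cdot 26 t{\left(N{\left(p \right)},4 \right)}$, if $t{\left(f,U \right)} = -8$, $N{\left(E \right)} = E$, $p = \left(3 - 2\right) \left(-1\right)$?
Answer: $-16848$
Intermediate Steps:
$p = -1$ ($p = 1 \left(-1\right) = -1$)
$81 \cdot 26 t{\left(N{\left(p \right)},4 \right)} = 81 \cdot 26 \left(-8\right) = 2106 \left(-8\right) = -16848$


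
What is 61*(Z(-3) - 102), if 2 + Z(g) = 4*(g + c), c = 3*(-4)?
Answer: -10004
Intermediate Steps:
c = -12
Z(g) = -50 + 4*g (Z(g) = -2 + 4*(g - 12) = -2 + 4*(-12 + g) = -2 + (-48 + 4*g) = -50 + 4*g)
61*(Z(-3) - 102) = 61*((-50 + 4*(-3)) - 102) = 61*((-50 - 12) - 102) = 61*(-62 - 102) = 61*(-164) = -10004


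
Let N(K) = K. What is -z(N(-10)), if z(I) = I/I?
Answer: -1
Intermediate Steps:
z(I) = 1
-z(N(-10)) = -1*1 = -1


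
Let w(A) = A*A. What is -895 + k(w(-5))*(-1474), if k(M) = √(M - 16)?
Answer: -5317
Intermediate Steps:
w(A) = A²
k(M) = √(-16 + M)
-895 + k(w(-5))*(-1474) = -895 + √(-16 + (-5)²)*(-1474) = -895 + √(-16 + 25)*(-1474) = -895 + √9*(-1474) = -895 + 3*(-1474) = -895 - 4422 = -5317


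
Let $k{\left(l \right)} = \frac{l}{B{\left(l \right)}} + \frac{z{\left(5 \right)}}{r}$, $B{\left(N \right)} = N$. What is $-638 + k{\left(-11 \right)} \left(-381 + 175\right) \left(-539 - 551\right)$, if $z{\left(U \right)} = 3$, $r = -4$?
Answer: $55497$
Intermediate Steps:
$k{\left(l \right)} = \frac{1}{4}$ ($k{\left(l \right)} = \frac{l}{l} + \frac{3}{-4} = 1 + 3 \left(- \frac{1}{4}\right) = 1 - \frac{3}{4} = \frac{1}{4}$)
$-638 + k{\left(-11 \right)} \left(-381 + 175\right) \left(-539 - 551\right) = -638 + \frac{\left(-381 + 175\right) \left(-539 - 551\right)}{4} = -638 + \frac{\left(-206\right) \left(-1090\right)}{4} = -638 + \frac{1}{4} \cdot 224540 = -638 + 56135 = 55497$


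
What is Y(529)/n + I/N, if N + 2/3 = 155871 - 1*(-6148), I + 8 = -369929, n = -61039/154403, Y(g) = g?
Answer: -39768318990914/29668311145 ≈ -1340.4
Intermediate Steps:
n = -61039/154403 ≈ -0.39532
I = -369937 (I = -8 - 369929 = -369937)
N = 486055/3 (N = -2/3 + (155871 - 1*(-6148)) = -2/3 + (155871 + 6148) = -2/3 + 162019 = 486055/3 ≈ 1.6202e+5)
Y(529)/n + I/N = 529/(-61039/154403) - 369937/486055/3 = 529*(-154403/61039) - 369937*3/486055 = -81679187/61039 - 1109811/486055 = -39768318990914/29668311145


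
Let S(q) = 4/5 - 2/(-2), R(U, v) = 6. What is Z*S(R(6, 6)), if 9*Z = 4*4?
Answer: 16/5 ≈ 3.2000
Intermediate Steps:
Z = 16/9 (Z = (4*4)/9 = (1/9)*16 = 16/9 ≈ 1.7778)
S(q) = 9/5 (S(q) = 4*(1/5) - 2*(-1/2) = 4/5 + 1 = 9/5)
Z*S(R(6, 6)) = (16/9)*(9/5) = 16/5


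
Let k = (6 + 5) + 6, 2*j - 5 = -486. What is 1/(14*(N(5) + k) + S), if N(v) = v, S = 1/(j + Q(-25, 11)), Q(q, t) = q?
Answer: 531/163546 ≈ 0.0032468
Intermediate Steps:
j = -481/2 (j = 5/2 + (½)*(-486) = 5/2 - 243 = -481/2 ≈ -240.50)
S = -2/531 (S = 1/(-481/2 - 25) = 1/(-531/2) = -2/531 ≈ -0.0037665)
k = 17 (k = 11 + 6 = 17)
1/(14*(N(5) + k) + S) = 1/(14*(5 + 17) - 2/531) = 1/(14*22 - 2/531) = 1/(308 - 2/531) = 1/(163546/531) = 531/163546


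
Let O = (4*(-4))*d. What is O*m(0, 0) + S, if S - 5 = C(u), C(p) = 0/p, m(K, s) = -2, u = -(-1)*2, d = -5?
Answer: -155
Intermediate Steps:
u = 2 (u = -1*(-2) = 2)
C(p) = 0
O = 80 (O = (4*(-4))*(-5) = -16*(-5) = 80)
S = 5 (S = 5 + 0 = 5)
O*m(0, 0) + S = 80*(-2) + 5 = -160 + 5 = -155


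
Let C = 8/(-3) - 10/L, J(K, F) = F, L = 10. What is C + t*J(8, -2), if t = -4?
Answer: 13/3 ≈ 4.3333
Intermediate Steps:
C = -11/3 (C = 8/(-3) - 10/10 = 8*(-1/3) - 10*1/10 = -8/3 - 1 = -11/3 ≈ -3.6667)
C + t*J(8, -2) = -11/3 - 4*(-2) = -11/3 + 8 = 13/3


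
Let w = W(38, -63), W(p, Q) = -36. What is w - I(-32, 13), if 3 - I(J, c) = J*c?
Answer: -455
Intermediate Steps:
w = -36
I(J, c) = 3 - J*c
w - I(-32, 13) = -36 - (3 - 1*(-32)*13) = -36 - (3 + 416) = -36 - 1*419 = -36 - 419 = -455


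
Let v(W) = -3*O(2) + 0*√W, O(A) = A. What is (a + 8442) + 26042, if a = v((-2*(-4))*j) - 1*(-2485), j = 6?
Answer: 36963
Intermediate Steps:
v(W) = -6 (v(W) = -3*2 + 0*√W = -6 + 0 = -6)
a = 2479 (a = -6 - 1*(-2485) = -6 + 2485 = 2479)
(a + 8442) + 26042 = (2479 + 8442) + 26042 = 10921 + 26042 = 36963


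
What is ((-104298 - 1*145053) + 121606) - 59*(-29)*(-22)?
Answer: -165387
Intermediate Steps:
((-104298 - 1*145053) + 121606) - 59*(-29)*(-22) = ((-104298 - 145053) + 121606) + 1711*(-22) = (-249351 + 121606) - 37642 = -127745 - 37642 = -165387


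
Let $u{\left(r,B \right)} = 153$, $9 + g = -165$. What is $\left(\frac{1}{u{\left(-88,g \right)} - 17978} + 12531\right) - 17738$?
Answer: $- \frac{92814776}{17825} \approx -5207.0$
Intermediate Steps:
$g = -174$ ($g = -9 - 165 = -174$)
$\left(\frac{1}{u{\left(-88,g \right)} - 17978} + 12531\right) - 17738 = \left(\frac{1}{153 - 17978} + 12531\right) - 17738 = \left(\frac{1}{-17825} + 12531\right) - 17738 = \left(- \frac{1}{17825} + 12531\right) - 17738 = \frac{223365074}{17825} - 17738 = - \frac{92814776}{17825}$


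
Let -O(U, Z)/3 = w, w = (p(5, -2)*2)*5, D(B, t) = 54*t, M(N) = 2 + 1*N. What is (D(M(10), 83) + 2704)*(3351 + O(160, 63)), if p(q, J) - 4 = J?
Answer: 23649126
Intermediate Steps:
M(N) = 2 + N
p(q, J) = 4 + J
w = 20 (w = ((4 - 2)*2)*5 = (2*2)*5 = 4*5 = 20)
O(U, Z) = -60 (O(U, Z) = -3*20 = -60)
(D(M(10), 83) + 2704)*(3351 + O(160, 63)) = (54*83 + 2704)*(3351 - 60) = (4482 + 2704)*3291 = 7186*3291 = 23649126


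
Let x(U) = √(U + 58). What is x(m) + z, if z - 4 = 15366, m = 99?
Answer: 15370 + √157 ≈ 15383.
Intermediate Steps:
z = 15370 (z = 4 + 15366 = 15370)
x(U) = √(58 + U)
x(m) + z = √(58 + 99) + 15370 = √157 + 15370 = 15370 + √157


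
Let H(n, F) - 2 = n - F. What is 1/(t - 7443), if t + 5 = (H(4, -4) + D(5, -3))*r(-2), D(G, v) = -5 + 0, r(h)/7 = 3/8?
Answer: -8/59479 ≈ -0.00013450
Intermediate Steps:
H(n, F) = 2 + n - F (H(n, F) = 2 + (n - F) = 2 + n - F)
r(h) = 21/8 (r(h) = 7*(3/8) = 21/8)
D(G, v) = -5
t = 65/8 (t = -5 + ((2 + 4 - 1*(-4)) - 5)*(21/8) = -5 + ((2 + 4 + 4) - 5)*(21/8) = -5 + (10 - 5)*(21/8) = -5 + 5*(21/8) = -5 + 105/8 = 65/8 ≈ 8.1250)
1/(t - 7443) = 1/(65/8 - 7443) = 1/(-59479/8) = -8/59479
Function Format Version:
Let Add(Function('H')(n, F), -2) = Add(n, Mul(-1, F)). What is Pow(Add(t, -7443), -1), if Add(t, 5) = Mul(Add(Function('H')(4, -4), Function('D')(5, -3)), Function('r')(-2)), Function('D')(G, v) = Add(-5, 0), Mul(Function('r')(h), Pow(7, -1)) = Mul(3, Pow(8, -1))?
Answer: Rational(-8, 59479) ≈ -0.00013450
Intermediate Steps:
Function('H')(n, F) = Add(2, n, Mul(-1, F)) (Function('H')(n, F) = Add(2, Add(n, Mul(-1, F))) = Add(2, n, Mul(-1, F)))
Function('r')(h) = Rational(21, 8) (Function('r')(h) = Mul(7, Mul(3, Pow(8, -1))) = Mul(7, Mul(3, Rational(1, 8))) = Mul(7, Rational(3, 8)) = Rational(21, 8))
Function('D')(G, v) = -5
t = Rational(65, 8) (t = Add(-5, Mul(Add(Add(2, 4, Mul(-1, -4)), -5), Rational(21, 8))) = Add(-5, Mul(Add(Add(2, 4, 4), -5), Rational(21, 8))) = Add(-5, Mul(Add(10, -5), Rational(21, 8))) = Add(-5, Mul(5, Rational(21, 8))) = Add(-5, Rational(105, 8)) = Rational(65, 8) ≈ 8.1250)
Pow(Add(t, -7443), -1) = Pow(Add(Rational(65, 8), -7443), -1) = Pow(Rational(-59479, 8), -1) = Rational(-8, 59479)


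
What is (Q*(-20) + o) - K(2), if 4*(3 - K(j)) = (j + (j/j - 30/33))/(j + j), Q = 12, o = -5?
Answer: -43625/176 ≈ -247.87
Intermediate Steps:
K(j) = 3 - (1/11 + j)/(8*j) (K(j) = 3 - (j + (j/j - 30/33))/(4*(j + j)) = 3 - (j + (1 - 30*1/33))/(4*(2*j)) = 3 - (j + (1 - 10/11))*1/(2*j)/4 = 3 - (j + 1/11)*1/(2*j)/4 = 3 - (1/11 + j)*1/(2*j)/4 = 3 - (1/11 + j)/(8*j))
(Q*(-20) + o) - K(2) = (12*(-20) - 5) - (-1 + 253*2)/(88*2) = (-240 - 5) - (-1 + 506)/(88*2) = -245 - 505/(88*2) = -245 - 1*505/176 = -245 - 505/176 = -43625/176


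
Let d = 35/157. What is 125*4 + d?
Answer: 78535/157 ≈ 500.22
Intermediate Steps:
d = 35/157 (d = 35*(1/157) = 35/157 ≈ 0.22293)
125*4 + d = 125*4 + 35/157 = 500 + 35/157 = 78535/157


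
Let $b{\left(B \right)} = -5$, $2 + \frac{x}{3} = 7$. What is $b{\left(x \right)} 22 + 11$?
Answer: $-99$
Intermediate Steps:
$x = 15$ ($x = -6 + 3 \cdot 7 = -6 + 21 = 15$)
$b{\left(x \right)} 22 + 11 = \left(-5\right) 22 + 11 = -110 + 11 = -99$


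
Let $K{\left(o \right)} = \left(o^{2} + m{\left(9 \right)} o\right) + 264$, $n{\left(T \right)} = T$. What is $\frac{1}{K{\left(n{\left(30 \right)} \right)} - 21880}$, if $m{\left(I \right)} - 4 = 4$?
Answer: $- \frac{1}{20476} \approx -4.8838 \cdot 10^{-5}$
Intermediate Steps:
$m{\left(I \right)} = 8$ ($m{\left(I \right)} = 4 + 4 = 8$)
$K{\left(o \right)} = 264 + o^{2} + 8 o$ ($K{\left(o \right)} = \left(o^{2} + 8 o\right) + 264 = 264 + o^{2} + 8 o$)
$\frac{1}{K{\left(n{\left(30 \right)} \right)} - 21880} = \frac{1}{\left(264 + 30^{2} + 8 \cdot 30\right) - 21880} = \frac{1}{\left(264 + 900 + 240\right) - 21880} = \frac{1}{1404 - 21880} = \frac{1}{-20476} = - \frac{1}{20476}$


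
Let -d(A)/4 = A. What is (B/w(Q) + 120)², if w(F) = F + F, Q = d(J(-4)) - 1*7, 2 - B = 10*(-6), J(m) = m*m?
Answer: 72063121/5041 ≈ 14295.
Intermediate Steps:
J(m) = m²
B = 62 (B = 2 - 10*(-6) = 2 - 1*(-60) = 2 + 60 = 62)
d(A) = -4*A
Q = -71 (Q = -4*(-4)² - 1*7 = -4*16 - 7 = -64 - 7 = -71)
w(F) = 2*F
(B/w(Q) + 120)² = (62/((2*(-71))) + 120)² = (62/(-142) + 120)² = (62*(-1/142) + 120)² = (-31/71 + 120)² = (8489/71)² = 72063121/5041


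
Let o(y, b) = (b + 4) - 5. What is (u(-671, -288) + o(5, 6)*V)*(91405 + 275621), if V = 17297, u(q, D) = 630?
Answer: 31973469990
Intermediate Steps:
o(y, b) = -1 + b (o(y, b) = (4 + b) - 5 = -1 + b)
(u(-671, -288) + o(5, 6)*V)*(91405 + 275621) = (630 + (-1 + 6)*17297)*(91405 + 275621) = (630 + 5*17297)*367026 = (630 + 86485)*367026 = 87115*367026 = 31973469990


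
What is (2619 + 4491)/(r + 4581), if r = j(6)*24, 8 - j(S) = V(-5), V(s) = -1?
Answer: 790/533 ≈ 1.4822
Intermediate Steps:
j(S) = 9 (j(S) = 8 - 1*(-1) = 8 + 1 = 9)
r = 216 (r = 9*24 = 216)
(2619 + 4491)/(r + 4581) = (2619 + 4491)/(216 + 4581) = 7110/4797 = 7110*(1/4797) = 790/533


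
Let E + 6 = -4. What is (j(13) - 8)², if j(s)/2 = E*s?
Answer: 71824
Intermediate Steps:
E = -10 (E = -6 - 4 = -10)
j(s) = -20*s (j(s) = 2*(-10*s) = -20*s)
(j(13) - 8)² = (-20*13 - 8)² = (-260 - 8)² = (-268)² = 71824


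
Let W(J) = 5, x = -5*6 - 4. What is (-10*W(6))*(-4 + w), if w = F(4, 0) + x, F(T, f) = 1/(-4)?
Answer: 3825/2 ≈ 1912.5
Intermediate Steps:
F(T, f) = -¼
x = -34 (x = -30 - 4 = -34)
w = -137/4 (w = -¼ - 34 = -137/4 ≈ -34.250)
(-10*W(6))*(-4 + w) = (-10*5)*(-4 - 137/4) = -50*(-153/4) = 3825/2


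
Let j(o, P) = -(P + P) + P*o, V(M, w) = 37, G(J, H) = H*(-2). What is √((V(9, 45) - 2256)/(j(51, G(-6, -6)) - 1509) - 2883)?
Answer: 4*I*√152714694/921 ≈ 53.671*I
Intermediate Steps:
G(J, H) = -2*H
j(o, P) = -2*P + P*o
√((V(9, 45) - 2256)/(j(51, G(-6, -6)) - 1509) - 2883) = √((37 - 2256)/((-2*(-6))*(-2 + 51) - 1509) - 2883) = √(-2219/(12*49 - 1509) - 2883) = √(-2219/(588 - 1509) - 2883) = √(-2219/(-921) - 2883) = √(-2219*(-1/921) - 2883) = √(2219/921 - 2883) = √(-2653024/921) = 4*I*√152714694/921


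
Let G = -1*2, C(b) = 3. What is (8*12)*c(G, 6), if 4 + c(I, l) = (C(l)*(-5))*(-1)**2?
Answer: -1824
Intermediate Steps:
G = -2
c(I, l) = -19 (c(I, l) = -4 + (3*(-5))*(-1)**2 = -4 - 15*1 = -4 - 15 = -19)
(8*12)*c(G, 6) = (8*12)*(-19) = 96*(-19) = -1824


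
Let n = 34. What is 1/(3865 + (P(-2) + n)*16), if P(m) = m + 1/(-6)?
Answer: 3/13123 ≈ 0.00022861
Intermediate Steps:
P(m) = -1/6 + m (P(m) = m - 1/6 = -1/6 + m)
1/(3865 + (P(-2) + n)*16) = 1/(3865 + ((-1/6 - 2) + 34)*16) = 1/(3865 + (-13/6 + 34)*16) = 1/(3865 + (191/6)*16) = 1/(3865 + 1528/3) = 1/(13123/3) = 3/13123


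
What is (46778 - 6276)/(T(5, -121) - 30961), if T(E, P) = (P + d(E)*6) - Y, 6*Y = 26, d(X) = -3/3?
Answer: -121506/93277 ≈ -1.3026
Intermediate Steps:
d(X) = -1 (d(X) = -3*⅓ = -1)
Y = 13/3 (Y = (⅙)*26 = 13/3 ≈ 4.3333)
T(E, P) = -31/3 + P (T(E, P) = (P - 1*6) - 1*13/3 = (P - 6) - 13/3 = (-6 + P) - 13/3 = -31/3 + P)
(46778 - 6276)/(T(5, -121) - 30961) = (46778 - 6276)/((-31/3 - 121) - 30961) = 40502/(-394/3 - 30961) = 40502/(-93277/3) = 40502*(-3/93277) = -121506/93277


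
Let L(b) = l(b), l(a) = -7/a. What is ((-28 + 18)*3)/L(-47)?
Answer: -1410/7 ≈ -201.43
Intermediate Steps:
L(b) = -7/b
((-28 + 18)*3)/L(-47) = ((-28 + 18)*3)/((-7/(-47))) = (-10*3)/((-7*(-1/47))) = -30/7/47 = -30*47/7 = -1410/7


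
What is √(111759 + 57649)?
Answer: 8*√2647 ≈ 411.59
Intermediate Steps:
√(111759 + 57649) = √169408 = 8*√2647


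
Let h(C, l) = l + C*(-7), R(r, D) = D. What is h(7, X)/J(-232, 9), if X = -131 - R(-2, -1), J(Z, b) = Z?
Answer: 179/232 ≈ 0.77155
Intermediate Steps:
X = -130 (X = -131 - 1*(-1) = -131 + 1 = -130)
h(C, l) = l - 7*C
h(7, X)/J(-232, 9) = (-130 - 7*7)/(-232) = (-130 - 49)*(-1/232) = -179*(-1/232) = 179/232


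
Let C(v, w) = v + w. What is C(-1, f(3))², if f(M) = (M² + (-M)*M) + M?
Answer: 4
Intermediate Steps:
f(M) = M (f(M) = (M² - M²) + M = 0 + M = M)
C(-1, f(3))² = (-1 + 3)² = 2² = 4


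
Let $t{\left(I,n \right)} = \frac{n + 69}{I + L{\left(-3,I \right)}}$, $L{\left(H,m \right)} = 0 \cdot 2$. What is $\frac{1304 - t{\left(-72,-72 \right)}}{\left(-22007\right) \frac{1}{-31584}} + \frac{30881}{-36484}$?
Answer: $\frac{1501885484313}{802903388} \approx 1870.6$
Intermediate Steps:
$L{\left(H,m \right)} = 0$
$t{\left(I,n \right)} = \frac{69 + n}{I}$ ($t{\left(I,n \right)} = \frac{n + 69}{I + 0} = \frac{69 + n}{I}$)
$\frac{1304 - t{\left(-72,-72 \right)}}{\left(-22007\right) \frac{1}{-31584}} + \frac{30881}{-36484} = \frac{1304 - \frac{69 - 72}{-72}}{\left(-22007\right) \frac{1}{-31584}} + \frac{30881}{-36484} = \frac{1304 - \left(- \frac{1}{72}\right) \left(-3\right)}{\left(-22007\right) \left(- \frac{1}{31584}\right)} + 30881 \left(- \frac{1}{36484}\right) = \frac{1304 - \frac{1}{24}}{\frac{22007}{31584}} - \frac{30881}{36484} = \left(1304 - \frac{1}{24}\right) \frac{31584}{22007} - \frac{30881}{36484} = \frac{31295}{24} \cdot \frac{31584}{22007} - \frac{30881}{36484} = \frac{41184220}{22007} - \frac{30881}{36484} = \frac{1501885484313}{802903388}$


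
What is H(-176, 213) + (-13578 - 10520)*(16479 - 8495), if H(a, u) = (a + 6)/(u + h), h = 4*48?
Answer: -15584273026/81 ≈ -1.9240e+8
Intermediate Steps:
h = 192
H(a, u) = (6 + a)/(192 + u) (H(a, u) = (a + 6)/(u + 192) = (6 + a)/(192 + u))
H(-176, 213) + (-13578 - 10520)*(16479 - 8495) = (6 - 176)/(192 + 213) + (-13578 - 10520)*(16479 - 8495) = -170/405 - 24098*7984 = (1/405)*(-170) - 192398432 = -34/81 - 192398432 = -15584273026/81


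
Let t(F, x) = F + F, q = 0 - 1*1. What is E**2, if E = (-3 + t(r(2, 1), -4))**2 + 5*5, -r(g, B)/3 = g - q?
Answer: 217156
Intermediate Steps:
q = -1 (q = 0 - 1 = -1)
r(g, B) = -3 - 3*g (r(g, B) = -3*(g - 1*(-1)) = -3*(g + 1) = -3*(1 + g) = -3 - 3*g)
t(F, x) = 2*F
E = 466 (E = (-3 + 2*(-3 - 3*2))**2 + 5*5 = (-3 + 2*(-3 - 6))**2 + 25 = (-3 + 2*(-9))**2 + 25 = (-3 - 18)**2 + 25 = (-21)**2 + 25 = 441 + 25 = 466)
E**2 = 466**2 = 217156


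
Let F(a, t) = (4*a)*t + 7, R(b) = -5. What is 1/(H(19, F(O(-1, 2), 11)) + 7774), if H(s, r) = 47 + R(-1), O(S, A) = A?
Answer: 1/7816 ≈ 0.00012794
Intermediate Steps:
F(a, t) = 7 + 4*a*t (F(a, t) = 4*a*t + 7 = 7 + 4*a*t)
H(s, r) = 42 (H(s, r) = 47 - 5 = 42)
1/(H(19, F(O(-1, 2), 11)) + 7774) = 1/(42 + 7774) = 1/7816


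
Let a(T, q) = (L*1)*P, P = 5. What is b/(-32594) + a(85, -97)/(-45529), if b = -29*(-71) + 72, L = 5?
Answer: -97837149/1483972226 ≈ -0.065929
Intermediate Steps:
b = 2131 (b = 2059 + 72 = 2131)
a(T, q) = 25 (a(T, q) = (5*1)*5 = 5*5 = 25)
b/(-32594) + a(85, -97)/(-45529) = 2131/(-32594) + 25/(-45529) = 2131*(-1/32594) + 25*(-1/45529) = -2131/32594 - 25/45529 = -97837149/1483972226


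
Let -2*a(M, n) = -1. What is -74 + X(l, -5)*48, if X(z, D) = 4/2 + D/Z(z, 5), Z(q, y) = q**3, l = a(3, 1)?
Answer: -1898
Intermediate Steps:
a(M, n) = 1/2 (a(M, n) = -1/2*(-1) = 1/2)
l = 1/2 ≈ 0.50000
X(z, D) = 2 + D/z**3 (X(z, D) = 4/2 + D/(z**3) = 4*(1/2) + D/z**3 = 2 + D/z**3)
-74 + X(l, -5)*48 = -74 + (2 - 5/2**(-3))*48 = -74 + (2 - 5*8)*48 = -74 + (2 - 40)*48 = -74 - 38*48 = -74 - 1824 = -1898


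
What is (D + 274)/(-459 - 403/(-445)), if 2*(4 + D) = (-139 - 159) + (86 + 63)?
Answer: -173995/407704 ≈ -0.42677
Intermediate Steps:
D = -157/2 (D = -4 + ((-139 - 159) + (86 + 63))/2 = -4 + (-298 + 149)/2 = -4 + (½)*(-149) = -4 - 149/2 = -157/2 ≈ -78.500)
(D + 274)/(-459 - 403/(-445)) = (-157/2 + 274)/(-459 - 403/(-445)) = 391/(2*(-459 - 403*(-1/445))) = 391/(2*(-459 + 403/445)) = 391/(2*(-203852/445)) = (391/2)*(-445/203852) = -173995/407704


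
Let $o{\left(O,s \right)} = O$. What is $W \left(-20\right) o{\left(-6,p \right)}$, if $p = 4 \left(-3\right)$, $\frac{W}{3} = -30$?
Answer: $-10800$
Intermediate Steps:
$W = -90$ ($W = 3 \left(-30\right) = -90$)
$p = -12$
$W \left(-20\right) o{\left(-6,p \right)} = \left(-90\right) \left(-20\right) \left(-6\right) = 1800 \left(-6\right) = -10800$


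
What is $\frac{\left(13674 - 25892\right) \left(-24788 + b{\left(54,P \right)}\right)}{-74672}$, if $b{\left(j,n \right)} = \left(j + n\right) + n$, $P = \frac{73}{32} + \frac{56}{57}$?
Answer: $- \frac{137766838595}{34050432} \approx -4046.0$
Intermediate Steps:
$P = \frac{5953}{1824}$ ($P = 73 \cdot \frac{1}{32} + 56 \cdot \frac{1}{57} = \frac{73}{32} + \frac{56}{57} = \frac{5953}{1824} \approx 3.2637$)
$b{\left(j,n \right)} = j + 2 n$
$\frac{\left(13674 - 25892\right) \left(-24788 + b{\left(54,P \right)}\right)}{-74672} = \frac{\left(13674 - 25892\right) \left(-24788 + \left(54 + 2 \cdot \frac{5953}{1824}\right)\right)}{-74672} = - 12218 \left(-24788 + \left(54 + \frac{5953}{912}\right)\right) \left(- \frac{1}{74672}\right) = - 12218 \left(-24788 + \frac{55201}{912}\right) \left(- \frac{1}{74672}\right) = \left(-12218\right) \left(- \frac{22551455}{912}\right) \left(- \frac{1}{74672}\right) = \frac{137766838595}{456} \left(- \frac{1}{74672}\right) = - \frac{137766838595}{34050432}$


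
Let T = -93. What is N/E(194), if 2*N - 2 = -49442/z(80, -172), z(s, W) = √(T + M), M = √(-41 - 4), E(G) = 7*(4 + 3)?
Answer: 1/49 - 24721*√3/(147*√(-31 + I*√5)) ≈ -1.8603 + 52.214*I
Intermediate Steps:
E(G) = 49 (E(G) = 7*7 = 49)
M = 3*I*√5 (M = √(-45) = 3*I*√5 ≈ 6.7082*I)
z(s, W) = √(-93 + 3*I*√5)
N = 1 - 24721/√(-93 + 3*I*√5) (N = 1 + (-49442/√(-93 + 3*I*√5))/2 = 1 - 24721/√(-93 + 3*I*√5) ≈ -91.153 + 2558.5*I)
N/E(194) = (1 - 24721*√3/(3*√(-31 + I*√5)))/49 = (1 - 24721*√3/(3*√(-31 + I*√5)))*(1/49) = 1/49 - 24721*√3/(147*√(-31 + I*√5))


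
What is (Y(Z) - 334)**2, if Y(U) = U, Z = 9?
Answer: 105625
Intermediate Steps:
(Y(Z) - 334)**2 = (9 - 334)**2 = (-325)**2 = 105625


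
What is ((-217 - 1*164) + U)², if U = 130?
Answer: 63001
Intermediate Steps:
((-217 - 1*164) + U)² = ((-217 - 1*164) + 130)² = ((-217 - 164) + 130)² = (-381 + 130)² = (-251)² = 63001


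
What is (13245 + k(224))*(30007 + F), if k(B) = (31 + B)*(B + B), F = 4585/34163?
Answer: 130689173059110/34163 ≈ 3.8255e+9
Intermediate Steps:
F = 4585/34163 (F = 4585*(1/34163) = 4585/34163 ≈ 0.13421)
k(B) = 2*B*(31 + B) (k(B) = (31 + B)*(2*B) = 2*B*(31 + B))
(13245 + k(224))*(30007 + F) = (13245 + 2*224*(31 + 224))*(30007 + 4585/34163) = (13245 + 2*224*255)*(1025133726/34163) = (13245 + 114240)*(1025133726/34163) = 127485*(1025133726/34163) = 130689173059110/34163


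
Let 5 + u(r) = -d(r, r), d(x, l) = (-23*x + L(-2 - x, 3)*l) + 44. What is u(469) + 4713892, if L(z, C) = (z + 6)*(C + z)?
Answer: -97339150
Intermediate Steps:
L(z, C) = (6 + z)*(C + z)
d(x, l) = 44 - 23*x + l*((-2 - x)² - 9*x) (d(x, l) = (-23*x + ((-2 - x)² + 6*3 + 6*(-2 - x) + 3*(-2 - x))*l) + 44 = (-23*x + ((-2 - x)² + 18 + (-12 - 6*x) + (-6 - 3*x))*l) + 44 = (-23*x + ((-2 - x)² - 9*x)*l) + 44 = (-23*x + l*((-2 - x)² - 9*x)) + 44 = 44 - 23*x + l*((-2 - x)² - 9*x))
u(r) = -49 + 23*r - r*((2 + r)² - 9*r) (u(r) = -5 - (44 - 23*r + r*((2 + r)² - 9*r)) = -5 + (-44 + 23*r - r*((2 + r)² - 9*r)) = -49 + 23*r - r*((2 + r)² - 9*r))
u(469) + 4713892 = (-49 - 1*469³ + 5*469² + 19*469) + 4713892 = (-49 - 1*103161709 + 5*219961 + 8911) + 4713892 = (-49 - 103161709 + 1099805 + 8911) + 4713892 = -102053042 + 4713892 = -97339150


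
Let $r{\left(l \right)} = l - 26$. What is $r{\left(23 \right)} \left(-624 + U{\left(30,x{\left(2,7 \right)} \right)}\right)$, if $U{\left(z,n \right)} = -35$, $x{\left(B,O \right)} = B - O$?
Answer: $1977$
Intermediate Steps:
$r{\left(l \right)} = -26 + l$
$r{\left(23 \right)} \left(-624 + U{\left(30,x{\left(2,7 \right)} \right)}\right) = \left(-26 + 23\right) \left(-624 - 35\right) = \left(-3\right) \left(-659\right) = 1977$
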